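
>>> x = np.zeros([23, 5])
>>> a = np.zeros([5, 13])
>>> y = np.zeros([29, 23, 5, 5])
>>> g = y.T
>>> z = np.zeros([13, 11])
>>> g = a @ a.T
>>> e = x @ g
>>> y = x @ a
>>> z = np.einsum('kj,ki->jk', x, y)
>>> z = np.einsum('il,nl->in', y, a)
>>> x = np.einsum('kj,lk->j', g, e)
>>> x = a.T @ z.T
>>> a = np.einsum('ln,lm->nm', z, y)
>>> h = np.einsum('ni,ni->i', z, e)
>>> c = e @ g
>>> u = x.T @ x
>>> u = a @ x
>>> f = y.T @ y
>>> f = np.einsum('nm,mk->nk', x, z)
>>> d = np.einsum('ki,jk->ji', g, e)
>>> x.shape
(13, 23)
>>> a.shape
(5, 13)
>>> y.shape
(23, 13)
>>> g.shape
(5, 5)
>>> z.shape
(23, 5)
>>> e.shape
(23, 5)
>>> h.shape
(5,)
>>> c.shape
(23, 5)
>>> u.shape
(5, 23)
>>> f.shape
(13, 5)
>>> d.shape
(23, 5)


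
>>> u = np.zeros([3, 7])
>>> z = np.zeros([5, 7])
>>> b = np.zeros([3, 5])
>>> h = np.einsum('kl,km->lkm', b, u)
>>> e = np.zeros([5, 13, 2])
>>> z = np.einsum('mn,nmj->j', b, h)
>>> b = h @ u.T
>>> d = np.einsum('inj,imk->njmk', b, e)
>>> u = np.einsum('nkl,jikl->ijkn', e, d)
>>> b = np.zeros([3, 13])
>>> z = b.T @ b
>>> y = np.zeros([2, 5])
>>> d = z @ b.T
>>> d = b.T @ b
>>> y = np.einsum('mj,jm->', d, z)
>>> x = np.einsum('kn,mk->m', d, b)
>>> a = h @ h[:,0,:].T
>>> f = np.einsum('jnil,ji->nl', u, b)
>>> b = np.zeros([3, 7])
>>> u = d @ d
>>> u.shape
(13, 13)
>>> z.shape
(13, 13)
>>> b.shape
(3, 7)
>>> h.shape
(5, 3, 7)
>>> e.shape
(5, 13, 2)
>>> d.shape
(13, 13)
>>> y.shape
()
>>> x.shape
(3,)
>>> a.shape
(5, 3, 5)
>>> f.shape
(3, 5)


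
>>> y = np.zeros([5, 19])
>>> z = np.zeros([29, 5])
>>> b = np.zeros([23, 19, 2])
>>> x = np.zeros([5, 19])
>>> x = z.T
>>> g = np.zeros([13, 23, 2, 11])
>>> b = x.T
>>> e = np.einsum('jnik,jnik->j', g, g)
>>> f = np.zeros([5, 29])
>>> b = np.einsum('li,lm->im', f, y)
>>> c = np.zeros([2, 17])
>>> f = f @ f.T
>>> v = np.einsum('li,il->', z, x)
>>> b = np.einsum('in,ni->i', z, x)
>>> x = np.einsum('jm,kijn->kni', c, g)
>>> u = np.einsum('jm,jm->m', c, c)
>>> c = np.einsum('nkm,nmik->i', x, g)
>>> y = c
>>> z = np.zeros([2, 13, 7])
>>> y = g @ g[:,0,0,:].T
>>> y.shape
(13, 23, 2, 13)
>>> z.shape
(2, 13, 7)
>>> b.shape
(29,)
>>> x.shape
(13, 11, 23)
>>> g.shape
(13, 23, 2, 11)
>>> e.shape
(13,)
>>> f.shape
(5, 5)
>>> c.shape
(2,)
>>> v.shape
()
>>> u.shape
(17,)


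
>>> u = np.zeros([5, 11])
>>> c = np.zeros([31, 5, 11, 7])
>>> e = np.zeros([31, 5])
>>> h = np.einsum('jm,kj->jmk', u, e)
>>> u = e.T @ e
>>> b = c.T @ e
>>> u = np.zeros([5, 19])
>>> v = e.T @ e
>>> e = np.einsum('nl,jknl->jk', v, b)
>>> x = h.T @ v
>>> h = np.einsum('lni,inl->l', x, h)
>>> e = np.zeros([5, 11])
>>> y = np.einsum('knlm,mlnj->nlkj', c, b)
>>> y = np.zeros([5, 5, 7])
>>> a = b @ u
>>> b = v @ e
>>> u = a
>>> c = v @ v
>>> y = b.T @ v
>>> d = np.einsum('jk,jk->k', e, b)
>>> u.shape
(7, 11, 5, 19)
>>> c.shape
(5, 5)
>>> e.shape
(5, 11)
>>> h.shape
(31,)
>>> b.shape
(5, 11)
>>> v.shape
(5, 5)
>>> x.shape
(31, 11, 5)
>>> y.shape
(11, 5)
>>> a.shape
(7, 11, 5, 19)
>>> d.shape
(11,)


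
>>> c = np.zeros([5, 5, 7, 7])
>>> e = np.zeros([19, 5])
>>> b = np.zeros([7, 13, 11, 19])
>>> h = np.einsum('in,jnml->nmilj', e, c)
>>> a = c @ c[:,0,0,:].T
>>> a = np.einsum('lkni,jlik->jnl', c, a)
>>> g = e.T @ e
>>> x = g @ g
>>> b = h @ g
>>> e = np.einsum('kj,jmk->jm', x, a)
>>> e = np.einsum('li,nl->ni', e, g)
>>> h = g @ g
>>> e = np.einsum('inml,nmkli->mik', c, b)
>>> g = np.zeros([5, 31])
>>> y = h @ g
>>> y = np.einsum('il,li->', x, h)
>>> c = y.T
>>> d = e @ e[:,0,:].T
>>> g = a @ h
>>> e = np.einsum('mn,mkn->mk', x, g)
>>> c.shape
()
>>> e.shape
(5, 7)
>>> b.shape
(5, 7, 19, 7, 5)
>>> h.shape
(5, 5)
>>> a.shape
(5, 7, 5)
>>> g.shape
(5, 7, 5)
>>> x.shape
(5, 5)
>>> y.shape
()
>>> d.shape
(7, 5, 7)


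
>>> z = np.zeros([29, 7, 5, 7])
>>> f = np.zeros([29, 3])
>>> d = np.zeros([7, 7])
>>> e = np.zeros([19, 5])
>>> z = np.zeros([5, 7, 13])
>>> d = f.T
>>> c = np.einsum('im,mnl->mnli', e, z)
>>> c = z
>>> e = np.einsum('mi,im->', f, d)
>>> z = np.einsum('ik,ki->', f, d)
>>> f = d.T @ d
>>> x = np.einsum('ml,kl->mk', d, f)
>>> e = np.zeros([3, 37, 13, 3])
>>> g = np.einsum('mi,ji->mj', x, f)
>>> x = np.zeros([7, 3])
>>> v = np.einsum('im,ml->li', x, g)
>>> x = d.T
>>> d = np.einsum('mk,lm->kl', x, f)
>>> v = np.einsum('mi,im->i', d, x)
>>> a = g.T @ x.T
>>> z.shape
()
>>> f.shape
(29, 29)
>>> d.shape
(3, 29)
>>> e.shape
(3, 37, 13, 3)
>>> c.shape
(5, 7, 13)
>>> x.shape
(29, 3)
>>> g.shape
(3, 29)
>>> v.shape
(29,)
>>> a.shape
(29, 29)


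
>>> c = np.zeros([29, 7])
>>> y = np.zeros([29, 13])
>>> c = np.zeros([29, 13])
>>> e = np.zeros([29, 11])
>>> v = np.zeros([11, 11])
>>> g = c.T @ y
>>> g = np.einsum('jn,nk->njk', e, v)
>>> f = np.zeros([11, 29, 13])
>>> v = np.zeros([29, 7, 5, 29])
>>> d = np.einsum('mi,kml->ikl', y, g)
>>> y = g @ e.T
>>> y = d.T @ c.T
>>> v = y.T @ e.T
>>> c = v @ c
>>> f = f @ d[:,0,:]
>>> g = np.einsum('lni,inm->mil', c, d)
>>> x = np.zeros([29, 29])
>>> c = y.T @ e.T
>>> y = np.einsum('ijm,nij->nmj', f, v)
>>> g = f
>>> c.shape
(29, 11, 29)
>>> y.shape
(29, 11, 29)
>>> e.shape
(29, 11)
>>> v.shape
(29, 11, 29)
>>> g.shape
(11, 29, 11)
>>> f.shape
(11, 29, 11)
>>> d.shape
(13, 11, 11)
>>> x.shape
(29, 29)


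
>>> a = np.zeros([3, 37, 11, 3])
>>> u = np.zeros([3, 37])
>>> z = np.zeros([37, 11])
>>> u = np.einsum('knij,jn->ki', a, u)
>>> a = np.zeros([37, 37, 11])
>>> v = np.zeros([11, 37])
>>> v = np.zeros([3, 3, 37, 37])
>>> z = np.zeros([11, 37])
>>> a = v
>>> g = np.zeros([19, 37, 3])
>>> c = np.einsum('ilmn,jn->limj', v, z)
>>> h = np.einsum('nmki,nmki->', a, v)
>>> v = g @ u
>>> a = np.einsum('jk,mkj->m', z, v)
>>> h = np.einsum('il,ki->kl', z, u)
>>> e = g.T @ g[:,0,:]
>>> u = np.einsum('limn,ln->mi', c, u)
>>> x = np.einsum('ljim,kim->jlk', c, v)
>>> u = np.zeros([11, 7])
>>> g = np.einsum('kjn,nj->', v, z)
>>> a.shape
(19,)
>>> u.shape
(11, 7)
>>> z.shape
(11, 37)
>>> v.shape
(19, 37, 11)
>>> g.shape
()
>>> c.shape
(3, 3, 37, 11)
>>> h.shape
(3, 37)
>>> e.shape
(3, 37, 3)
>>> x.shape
(3, 3, 19)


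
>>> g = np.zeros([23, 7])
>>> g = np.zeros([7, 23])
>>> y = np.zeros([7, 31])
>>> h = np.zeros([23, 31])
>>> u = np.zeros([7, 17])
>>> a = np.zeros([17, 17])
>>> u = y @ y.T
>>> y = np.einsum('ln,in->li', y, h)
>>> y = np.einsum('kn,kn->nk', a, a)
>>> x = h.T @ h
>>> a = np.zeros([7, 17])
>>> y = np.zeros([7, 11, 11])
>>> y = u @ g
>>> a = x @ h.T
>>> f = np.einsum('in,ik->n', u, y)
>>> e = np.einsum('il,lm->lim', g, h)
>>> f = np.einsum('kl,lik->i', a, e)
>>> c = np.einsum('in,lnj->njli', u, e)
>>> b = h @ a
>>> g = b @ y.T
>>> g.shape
(23, 7)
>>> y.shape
(7, 23)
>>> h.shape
(23, 31)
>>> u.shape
(7, 7)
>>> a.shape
(31, 23)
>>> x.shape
(31, 31)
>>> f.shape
(7,)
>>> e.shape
(23, 7, 31)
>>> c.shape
(7, 31, 23, 7)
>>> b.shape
(23, 23)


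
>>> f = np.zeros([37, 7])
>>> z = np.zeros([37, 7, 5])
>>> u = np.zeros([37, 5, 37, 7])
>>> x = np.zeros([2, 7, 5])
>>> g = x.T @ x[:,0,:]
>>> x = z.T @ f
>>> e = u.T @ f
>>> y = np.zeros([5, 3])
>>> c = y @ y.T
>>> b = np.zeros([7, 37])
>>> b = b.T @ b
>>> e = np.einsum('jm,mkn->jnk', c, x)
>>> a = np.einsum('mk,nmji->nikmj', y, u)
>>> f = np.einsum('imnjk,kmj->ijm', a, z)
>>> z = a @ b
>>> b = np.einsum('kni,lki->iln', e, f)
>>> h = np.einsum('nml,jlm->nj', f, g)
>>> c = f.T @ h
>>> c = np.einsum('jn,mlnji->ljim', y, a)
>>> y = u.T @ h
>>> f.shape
(37, 5, 7)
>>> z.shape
(37, 7, 3, 5, 37)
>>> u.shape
(37, 5, 37, 7)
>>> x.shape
(5, 7, 7)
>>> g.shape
(5, 7, 5)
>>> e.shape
(5, 7, 7)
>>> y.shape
(7, 37, 5, 5)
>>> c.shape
(7, 5, 37, 37)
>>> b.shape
(7, 37, 7)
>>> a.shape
(37, 7, 3, 5, 37)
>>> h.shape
(37, 5)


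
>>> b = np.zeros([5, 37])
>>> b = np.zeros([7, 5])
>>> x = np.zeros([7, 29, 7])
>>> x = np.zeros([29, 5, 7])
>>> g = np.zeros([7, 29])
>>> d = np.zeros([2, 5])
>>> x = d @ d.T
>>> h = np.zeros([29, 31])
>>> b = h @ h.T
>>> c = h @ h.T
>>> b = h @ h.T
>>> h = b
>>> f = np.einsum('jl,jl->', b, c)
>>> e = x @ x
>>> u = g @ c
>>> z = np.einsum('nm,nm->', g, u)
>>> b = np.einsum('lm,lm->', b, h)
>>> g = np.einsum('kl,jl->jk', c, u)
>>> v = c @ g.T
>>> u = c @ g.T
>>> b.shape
()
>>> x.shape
(2, 2)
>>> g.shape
(7, 29)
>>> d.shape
(2, 5)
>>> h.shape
(29, 29)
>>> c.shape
(29, 29)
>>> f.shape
()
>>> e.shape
(2, 2)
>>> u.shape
(29, 7)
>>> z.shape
()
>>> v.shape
(29, 7)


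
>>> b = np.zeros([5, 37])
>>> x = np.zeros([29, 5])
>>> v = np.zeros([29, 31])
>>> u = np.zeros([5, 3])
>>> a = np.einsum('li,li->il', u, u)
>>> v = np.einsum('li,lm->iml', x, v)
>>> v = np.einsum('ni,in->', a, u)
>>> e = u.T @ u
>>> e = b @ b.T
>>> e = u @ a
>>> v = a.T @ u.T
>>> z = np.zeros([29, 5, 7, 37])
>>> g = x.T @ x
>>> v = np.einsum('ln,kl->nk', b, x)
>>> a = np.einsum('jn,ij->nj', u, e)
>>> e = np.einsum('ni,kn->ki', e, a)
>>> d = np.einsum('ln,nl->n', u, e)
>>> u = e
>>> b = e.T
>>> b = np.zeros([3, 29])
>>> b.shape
(3, 29)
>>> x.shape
(29, 5)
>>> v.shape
(37, 29)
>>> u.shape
(3, 5)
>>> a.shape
(3, 5)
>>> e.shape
(3, 5)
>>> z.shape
(29, 5, 7, 37)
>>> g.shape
(5, 5)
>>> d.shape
(3,)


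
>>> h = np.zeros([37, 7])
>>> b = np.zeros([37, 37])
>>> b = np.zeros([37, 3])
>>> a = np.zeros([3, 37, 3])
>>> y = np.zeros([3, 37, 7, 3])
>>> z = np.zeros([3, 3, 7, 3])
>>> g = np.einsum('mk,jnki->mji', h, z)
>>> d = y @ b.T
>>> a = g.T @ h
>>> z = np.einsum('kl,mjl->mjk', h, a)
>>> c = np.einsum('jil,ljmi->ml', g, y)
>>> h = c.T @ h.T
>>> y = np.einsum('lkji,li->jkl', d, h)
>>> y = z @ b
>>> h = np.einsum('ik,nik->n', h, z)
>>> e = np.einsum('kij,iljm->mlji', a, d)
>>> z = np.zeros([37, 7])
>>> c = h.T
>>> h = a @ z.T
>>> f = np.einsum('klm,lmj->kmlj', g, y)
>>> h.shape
(3, 3, 37)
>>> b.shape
(37, 3)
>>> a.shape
(3, 3, 7)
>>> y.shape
(3, 3, 3)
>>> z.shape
(37, 7)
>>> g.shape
(37, 3, 3)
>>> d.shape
(3, 37, 7, 37)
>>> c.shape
(3,)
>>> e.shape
(37, 37, 7, 3)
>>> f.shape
(37, 3, 3, 3)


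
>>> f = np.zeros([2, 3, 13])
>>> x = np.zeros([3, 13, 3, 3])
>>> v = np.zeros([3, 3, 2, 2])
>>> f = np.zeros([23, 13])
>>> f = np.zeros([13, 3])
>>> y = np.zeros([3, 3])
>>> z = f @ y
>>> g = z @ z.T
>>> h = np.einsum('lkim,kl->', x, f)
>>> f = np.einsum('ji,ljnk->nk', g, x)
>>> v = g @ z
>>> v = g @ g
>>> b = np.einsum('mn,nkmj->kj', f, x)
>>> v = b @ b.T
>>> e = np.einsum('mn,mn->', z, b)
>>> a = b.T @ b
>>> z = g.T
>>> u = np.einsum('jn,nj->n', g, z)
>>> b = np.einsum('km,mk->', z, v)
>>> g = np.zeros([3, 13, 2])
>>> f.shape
(3, 3)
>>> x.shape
(3, 13, 3, 3)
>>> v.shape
(13, 13)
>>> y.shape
(3, 3)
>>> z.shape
(13, 13)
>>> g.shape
(3, 13, 2)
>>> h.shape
()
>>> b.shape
()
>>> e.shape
()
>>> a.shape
(3, 3)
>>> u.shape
(13,)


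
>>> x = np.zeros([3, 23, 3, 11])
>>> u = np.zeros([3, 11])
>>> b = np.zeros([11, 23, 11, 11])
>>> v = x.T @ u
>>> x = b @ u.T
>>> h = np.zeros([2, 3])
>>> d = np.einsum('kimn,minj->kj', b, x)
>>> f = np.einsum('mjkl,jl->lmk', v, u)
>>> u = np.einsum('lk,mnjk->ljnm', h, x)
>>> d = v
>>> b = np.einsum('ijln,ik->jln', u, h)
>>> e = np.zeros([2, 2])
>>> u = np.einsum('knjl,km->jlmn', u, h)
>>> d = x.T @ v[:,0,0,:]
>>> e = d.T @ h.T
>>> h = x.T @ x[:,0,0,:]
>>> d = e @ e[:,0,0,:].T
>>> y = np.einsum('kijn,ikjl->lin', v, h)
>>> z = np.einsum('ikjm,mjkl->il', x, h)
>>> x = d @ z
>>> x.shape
(11, 23, 11, 3)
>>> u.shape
(23, 11, 3, 11)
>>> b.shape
(11, 23, 11)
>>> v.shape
(11, 3, 23, 11)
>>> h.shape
(3, 11, 23, 3)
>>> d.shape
(11, 23, 11, 11)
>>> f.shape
(11, 11, 23)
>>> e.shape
(11, 23, 11, 2)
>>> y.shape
(3, 3, 11)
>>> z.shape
(11, 3)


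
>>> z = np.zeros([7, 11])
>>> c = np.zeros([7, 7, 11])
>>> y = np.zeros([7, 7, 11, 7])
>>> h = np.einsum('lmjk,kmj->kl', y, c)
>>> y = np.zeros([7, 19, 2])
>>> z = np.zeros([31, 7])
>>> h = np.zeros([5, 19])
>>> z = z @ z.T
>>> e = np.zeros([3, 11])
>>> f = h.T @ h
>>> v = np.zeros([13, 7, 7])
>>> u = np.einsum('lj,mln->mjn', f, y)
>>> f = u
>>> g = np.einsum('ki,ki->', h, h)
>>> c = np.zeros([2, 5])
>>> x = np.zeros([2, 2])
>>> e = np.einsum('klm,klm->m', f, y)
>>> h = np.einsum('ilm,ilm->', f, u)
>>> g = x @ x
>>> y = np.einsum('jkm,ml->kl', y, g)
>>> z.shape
(31, 31)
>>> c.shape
(2, 5)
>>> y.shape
(19, 2)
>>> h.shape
()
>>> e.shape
(2,)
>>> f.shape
(7, 19, 2)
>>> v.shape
(13, 7, 7)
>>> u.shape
(7, 19, 2)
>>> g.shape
(2, 2)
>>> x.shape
(2, 2)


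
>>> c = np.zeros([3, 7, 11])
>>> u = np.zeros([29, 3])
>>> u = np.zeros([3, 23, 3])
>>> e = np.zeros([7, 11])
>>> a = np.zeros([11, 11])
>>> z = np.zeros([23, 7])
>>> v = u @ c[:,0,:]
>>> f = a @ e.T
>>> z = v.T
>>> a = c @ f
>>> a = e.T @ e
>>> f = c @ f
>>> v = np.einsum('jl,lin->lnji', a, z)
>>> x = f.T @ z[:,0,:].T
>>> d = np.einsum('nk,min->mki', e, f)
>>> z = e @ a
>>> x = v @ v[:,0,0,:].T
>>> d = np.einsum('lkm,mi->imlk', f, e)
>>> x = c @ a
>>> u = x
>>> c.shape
(3, 7, 11)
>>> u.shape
(3, 7, 11)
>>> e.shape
(7, 11)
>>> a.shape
(11, 11)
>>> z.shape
(7, 11)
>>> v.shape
(11, 3, 11, 23)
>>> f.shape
(3, 7, 7)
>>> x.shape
(3, 7, 11)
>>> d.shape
(11, 7, 3, 7)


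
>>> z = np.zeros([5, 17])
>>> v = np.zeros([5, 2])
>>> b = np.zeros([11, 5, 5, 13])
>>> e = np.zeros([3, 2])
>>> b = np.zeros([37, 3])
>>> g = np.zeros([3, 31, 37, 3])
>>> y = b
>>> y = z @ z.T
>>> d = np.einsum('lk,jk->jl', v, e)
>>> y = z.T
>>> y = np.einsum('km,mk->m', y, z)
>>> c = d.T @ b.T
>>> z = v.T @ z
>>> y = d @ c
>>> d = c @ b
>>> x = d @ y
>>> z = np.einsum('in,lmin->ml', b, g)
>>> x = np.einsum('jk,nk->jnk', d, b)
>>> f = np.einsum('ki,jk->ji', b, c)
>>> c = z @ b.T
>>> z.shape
(31, 3)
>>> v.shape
(5, 2)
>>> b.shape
(37, 3)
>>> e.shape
(3, 2)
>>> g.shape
(3, 31, 37, 3)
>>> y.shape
(3, 37)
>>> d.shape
(5, 3)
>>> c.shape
(31, 37)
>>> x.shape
(5, 37, 3)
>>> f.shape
(5, 3)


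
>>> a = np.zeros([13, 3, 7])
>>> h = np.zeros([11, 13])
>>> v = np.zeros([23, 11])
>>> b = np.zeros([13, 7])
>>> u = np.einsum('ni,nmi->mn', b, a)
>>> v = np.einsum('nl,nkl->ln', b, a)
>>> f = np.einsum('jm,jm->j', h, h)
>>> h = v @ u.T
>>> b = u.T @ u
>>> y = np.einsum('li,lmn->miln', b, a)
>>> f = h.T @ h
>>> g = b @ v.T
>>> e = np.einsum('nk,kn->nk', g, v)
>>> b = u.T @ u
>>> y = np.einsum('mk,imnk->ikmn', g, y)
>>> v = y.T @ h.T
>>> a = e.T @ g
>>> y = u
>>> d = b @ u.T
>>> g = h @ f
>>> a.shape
(7, 7)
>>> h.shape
(7, 3)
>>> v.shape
(13, 13, 7, 7)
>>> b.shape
(13, 13)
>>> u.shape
(3, 13)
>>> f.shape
(3, 3)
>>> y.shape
(3, 13)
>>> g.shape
(7, 3)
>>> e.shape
(13, 7)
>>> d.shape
(13, 3)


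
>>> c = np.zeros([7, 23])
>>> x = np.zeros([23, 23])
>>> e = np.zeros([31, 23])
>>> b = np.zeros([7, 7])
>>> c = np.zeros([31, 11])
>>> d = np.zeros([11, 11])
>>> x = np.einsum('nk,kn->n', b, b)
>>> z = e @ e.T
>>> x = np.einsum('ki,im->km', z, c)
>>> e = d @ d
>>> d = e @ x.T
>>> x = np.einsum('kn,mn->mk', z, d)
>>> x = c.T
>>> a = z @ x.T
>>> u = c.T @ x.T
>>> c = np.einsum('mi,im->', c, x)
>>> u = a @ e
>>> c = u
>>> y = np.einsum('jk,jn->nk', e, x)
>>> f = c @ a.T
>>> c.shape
(31, 11)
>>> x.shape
(11, 31)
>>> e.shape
(11, 11)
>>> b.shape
(7, 7)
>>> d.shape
(11, 31)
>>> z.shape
(31, 31)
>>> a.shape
(31, 11)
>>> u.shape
(31, 11)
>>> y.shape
(31, 11)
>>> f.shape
(31, 31)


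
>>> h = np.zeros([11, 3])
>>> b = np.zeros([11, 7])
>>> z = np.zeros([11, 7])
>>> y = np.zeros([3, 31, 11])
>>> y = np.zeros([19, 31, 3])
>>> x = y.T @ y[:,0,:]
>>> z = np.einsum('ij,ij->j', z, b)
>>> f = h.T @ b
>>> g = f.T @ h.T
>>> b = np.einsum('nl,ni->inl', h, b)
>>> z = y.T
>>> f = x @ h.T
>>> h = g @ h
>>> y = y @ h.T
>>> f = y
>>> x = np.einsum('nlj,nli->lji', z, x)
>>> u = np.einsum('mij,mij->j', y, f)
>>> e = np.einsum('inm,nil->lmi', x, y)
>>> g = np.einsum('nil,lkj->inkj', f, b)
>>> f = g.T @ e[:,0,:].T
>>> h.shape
(7, 3)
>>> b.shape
(7, 11, 3)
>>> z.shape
(3, 31, 19)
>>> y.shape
(19, 31, 7)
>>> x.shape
(31, 19, 3)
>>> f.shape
(3, 11, 19, 7)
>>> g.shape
(31, 19, 11, 3)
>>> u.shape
(7,)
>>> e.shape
(7, 3, 31)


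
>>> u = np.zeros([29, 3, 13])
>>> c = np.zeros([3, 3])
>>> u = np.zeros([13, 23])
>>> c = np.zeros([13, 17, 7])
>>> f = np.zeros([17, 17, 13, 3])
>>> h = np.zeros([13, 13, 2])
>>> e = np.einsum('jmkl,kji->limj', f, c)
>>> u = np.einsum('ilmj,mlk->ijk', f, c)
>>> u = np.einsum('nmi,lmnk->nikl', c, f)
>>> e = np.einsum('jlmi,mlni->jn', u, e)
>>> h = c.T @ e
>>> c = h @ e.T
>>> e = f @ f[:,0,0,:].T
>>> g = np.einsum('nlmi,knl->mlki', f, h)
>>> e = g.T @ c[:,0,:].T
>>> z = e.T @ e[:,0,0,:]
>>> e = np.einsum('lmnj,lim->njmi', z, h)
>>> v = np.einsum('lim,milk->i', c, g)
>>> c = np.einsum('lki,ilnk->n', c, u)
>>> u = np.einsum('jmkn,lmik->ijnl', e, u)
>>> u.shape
(3, 7, 17, 13)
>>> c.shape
(3,)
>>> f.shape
(17, 17, 13, 3)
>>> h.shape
(7, 17, 17)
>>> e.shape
(7, 7, 17, 17)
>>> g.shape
(13, 17, 7, 3)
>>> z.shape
(7, 17, 7, 7)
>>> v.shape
(17,)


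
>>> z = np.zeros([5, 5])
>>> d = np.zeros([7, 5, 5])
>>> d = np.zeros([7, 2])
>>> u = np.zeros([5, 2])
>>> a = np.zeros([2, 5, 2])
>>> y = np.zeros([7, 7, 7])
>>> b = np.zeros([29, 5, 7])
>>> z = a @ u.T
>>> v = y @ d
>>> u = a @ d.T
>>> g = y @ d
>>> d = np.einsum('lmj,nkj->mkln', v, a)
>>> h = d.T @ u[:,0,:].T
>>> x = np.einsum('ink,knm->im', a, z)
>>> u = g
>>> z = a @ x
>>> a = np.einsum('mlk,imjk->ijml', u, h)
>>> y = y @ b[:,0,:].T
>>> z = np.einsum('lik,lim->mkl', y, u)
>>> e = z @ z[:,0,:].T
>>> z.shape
(2, 29, 7)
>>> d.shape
(7, 5, 7, 2)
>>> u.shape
(7, 7, 2)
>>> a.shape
(2, 5, 7, 7)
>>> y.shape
(7, 7, 29)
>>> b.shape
(29, 5, 7)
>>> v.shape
(7, 7, 2)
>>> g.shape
(7, 7, 2)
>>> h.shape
(2, 7, 5, 2)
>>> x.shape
(2, 5)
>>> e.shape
(2, 29, 2)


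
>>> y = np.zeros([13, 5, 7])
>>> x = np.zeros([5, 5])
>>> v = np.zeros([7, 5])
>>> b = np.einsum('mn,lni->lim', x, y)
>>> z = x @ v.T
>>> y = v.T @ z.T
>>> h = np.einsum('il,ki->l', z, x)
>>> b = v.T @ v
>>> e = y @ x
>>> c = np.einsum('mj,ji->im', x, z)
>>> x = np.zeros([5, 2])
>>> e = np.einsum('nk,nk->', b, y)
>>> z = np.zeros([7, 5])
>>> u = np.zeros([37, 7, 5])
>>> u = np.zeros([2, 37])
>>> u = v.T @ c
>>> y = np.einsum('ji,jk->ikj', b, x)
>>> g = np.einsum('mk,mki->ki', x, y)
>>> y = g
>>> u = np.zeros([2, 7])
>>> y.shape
(2, 5)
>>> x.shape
(5, 2)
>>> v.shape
(7, 5)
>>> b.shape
(5, 5)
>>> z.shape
(7, 5)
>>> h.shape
(7,)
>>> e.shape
()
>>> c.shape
(7, 5)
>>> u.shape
(2, 7)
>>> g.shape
(2, 5)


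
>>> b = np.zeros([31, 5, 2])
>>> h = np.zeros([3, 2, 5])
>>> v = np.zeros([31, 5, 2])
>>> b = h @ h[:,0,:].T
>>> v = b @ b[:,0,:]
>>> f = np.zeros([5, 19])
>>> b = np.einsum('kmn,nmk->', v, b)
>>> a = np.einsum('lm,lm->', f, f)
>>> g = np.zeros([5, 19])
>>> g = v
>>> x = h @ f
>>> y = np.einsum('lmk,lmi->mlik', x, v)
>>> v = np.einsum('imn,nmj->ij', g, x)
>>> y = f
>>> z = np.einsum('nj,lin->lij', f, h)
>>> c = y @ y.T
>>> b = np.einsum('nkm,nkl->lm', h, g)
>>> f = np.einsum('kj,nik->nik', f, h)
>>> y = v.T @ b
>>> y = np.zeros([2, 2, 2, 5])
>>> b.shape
(3, 5)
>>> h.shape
(3, 2, 5)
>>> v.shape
(3, 19)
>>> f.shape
(3, 2, 5)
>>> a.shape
()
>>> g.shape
(3, 2, 3)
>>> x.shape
(3, 2, 19)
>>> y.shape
(2, 2, 2, 5)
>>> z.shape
(3, 2, 19)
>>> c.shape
(5, 5)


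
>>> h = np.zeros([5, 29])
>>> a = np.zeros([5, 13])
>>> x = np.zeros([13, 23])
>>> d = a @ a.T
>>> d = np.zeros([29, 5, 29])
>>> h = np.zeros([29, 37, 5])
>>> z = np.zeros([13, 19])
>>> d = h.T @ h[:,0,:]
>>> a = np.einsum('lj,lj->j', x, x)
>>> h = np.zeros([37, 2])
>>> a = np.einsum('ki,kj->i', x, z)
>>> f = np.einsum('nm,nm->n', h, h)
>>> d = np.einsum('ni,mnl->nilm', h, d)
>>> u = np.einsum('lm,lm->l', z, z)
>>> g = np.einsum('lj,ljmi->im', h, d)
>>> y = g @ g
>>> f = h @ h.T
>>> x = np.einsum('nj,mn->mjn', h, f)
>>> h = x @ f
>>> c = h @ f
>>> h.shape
(37, 2, 37)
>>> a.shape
(23,)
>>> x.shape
(37, 2, 37)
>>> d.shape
(37, 2, 5, 5)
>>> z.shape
(13, 19)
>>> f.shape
(37, 37)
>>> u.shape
(13,)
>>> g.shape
(5, 5)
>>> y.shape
(5, 5)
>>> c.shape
(37, 2, 37)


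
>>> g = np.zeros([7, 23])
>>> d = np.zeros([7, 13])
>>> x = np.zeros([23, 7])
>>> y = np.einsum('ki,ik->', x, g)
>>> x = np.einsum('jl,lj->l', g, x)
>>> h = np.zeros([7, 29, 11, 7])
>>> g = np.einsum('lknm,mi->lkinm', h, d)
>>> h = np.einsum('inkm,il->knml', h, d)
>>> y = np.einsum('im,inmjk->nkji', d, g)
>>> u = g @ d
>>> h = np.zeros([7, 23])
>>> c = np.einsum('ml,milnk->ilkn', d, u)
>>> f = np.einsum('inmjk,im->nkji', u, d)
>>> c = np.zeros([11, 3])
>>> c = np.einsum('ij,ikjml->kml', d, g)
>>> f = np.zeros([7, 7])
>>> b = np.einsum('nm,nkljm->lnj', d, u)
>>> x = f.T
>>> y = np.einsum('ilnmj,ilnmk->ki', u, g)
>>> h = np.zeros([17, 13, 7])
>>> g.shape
(7, 29, 13, 11, 7)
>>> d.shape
(7, 13)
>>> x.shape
(7, 7)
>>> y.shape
(7, 7)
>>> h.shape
(17, 13, 7)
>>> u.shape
(7, 29, 13, 11, 13)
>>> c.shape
(29, 11, 7)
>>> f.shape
(7, 7)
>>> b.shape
(13, 7, 11)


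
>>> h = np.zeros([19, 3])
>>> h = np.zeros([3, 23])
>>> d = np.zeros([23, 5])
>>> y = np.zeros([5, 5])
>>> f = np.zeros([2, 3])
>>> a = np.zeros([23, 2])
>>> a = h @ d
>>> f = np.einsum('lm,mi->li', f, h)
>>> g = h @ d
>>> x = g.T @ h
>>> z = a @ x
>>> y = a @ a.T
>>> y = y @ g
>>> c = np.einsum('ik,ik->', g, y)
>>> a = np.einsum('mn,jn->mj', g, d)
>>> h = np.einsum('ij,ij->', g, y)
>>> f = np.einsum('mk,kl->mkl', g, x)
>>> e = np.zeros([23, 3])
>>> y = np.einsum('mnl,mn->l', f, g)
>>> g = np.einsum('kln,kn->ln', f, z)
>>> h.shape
()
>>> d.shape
(23, 5)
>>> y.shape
(23,)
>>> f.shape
(3, 5, 23)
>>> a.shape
(3, 23)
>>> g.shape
(5, 23)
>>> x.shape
(5, 23)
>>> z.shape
(3, 23)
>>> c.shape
()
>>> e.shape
(23, 3)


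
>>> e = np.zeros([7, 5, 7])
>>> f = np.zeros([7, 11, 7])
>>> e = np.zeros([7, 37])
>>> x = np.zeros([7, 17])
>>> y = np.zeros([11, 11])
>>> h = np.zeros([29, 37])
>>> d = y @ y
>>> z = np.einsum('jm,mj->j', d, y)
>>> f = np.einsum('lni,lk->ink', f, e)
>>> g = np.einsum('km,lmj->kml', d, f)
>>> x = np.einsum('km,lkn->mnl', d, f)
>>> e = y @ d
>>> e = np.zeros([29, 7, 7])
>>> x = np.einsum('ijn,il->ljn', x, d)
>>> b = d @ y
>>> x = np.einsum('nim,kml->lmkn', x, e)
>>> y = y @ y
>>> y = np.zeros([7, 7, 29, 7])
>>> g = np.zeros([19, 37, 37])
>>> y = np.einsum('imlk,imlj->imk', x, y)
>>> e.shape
(29, 7, 7)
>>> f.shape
(7, 11, 37)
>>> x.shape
(7, 7, 29, 11)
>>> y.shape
(7, 7, 11)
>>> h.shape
(29, 37)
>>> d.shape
(11, 11)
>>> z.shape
(11,)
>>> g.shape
(19, 37, 37)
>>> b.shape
(11, 11)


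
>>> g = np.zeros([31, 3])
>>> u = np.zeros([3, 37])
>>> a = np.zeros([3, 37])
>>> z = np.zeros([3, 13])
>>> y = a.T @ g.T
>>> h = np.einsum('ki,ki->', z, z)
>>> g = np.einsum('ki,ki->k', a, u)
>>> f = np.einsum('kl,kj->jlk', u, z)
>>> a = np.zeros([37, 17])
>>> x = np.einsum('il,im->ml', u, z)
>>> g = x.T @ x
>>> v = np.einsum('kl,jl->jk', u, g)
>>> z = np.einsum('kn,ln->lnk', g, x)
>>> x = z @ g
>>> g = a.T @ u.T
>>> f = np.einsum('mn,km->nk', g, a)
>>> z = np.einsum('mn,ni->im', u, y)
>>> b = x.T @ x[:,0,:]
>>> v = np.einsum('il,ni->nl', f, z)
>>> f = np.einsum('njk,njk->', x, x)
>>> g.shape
(17, 3)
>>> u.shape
(3, 37)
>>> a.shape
(37, 17)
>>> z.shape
(31, 3)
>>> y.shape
(37, 31)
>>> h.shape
()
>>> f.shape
()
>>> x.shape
(13, 37, 37)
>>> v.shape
(31, 37)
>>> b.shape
(37, 37, 37)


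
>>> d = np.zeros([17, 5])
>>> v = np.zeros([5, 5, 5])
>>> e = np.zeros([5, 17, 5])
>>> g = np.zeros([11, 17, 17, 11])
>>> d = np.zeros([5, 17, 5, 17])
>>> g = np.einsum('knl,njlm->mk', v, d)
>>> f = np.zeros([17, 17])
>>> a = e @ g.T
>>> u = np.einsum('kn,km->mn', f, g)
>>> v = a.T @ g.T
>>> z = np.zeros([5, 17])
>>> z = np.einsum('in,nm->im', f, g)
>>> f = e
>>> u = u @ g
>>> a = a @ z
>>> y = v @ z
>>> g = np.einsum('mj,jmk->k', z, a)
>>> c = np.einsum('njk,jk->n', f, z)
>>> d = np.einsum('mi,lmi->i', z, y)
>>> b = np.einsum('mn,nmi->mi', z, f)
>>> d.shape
(5,)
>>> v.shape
(17, 17, 17)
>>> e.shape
(5, 17, 5)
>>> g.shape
(5,)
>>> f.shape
(5, 17, 5)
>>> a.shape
(5, 17, 5)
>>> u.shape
(5, 5)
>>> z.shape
(17, 5)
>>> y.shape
(17, 17, 5)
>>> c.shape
(5,)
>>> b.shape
(17, 5)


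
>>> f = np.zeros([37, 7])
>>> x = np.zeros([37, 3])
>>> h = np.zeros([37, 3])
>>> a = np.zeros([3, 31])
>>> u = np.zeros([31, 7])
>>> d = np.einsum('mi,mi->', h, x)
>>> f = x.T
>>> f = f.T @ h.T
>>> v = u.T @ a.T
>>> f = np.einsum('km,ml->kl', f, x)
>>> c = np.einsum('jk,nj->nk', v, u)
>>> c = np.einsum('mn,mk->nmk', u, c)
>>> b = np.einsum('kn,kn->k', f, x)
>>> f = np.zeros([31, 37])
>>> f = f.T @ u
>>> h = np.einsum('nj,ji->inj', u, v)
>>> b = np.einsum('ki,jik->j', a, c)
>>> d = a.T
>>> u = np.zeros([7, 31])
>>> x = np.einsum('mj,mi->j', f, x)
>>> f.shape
(37, 7)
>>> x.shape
(7,)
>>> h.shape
(3, 31, 7)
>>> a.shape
(3, 31)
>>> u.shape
(7, 31)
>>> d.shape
(31, 3)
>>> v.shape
(7, 3)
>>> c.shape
(7, 31, 3)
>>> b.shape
(7,)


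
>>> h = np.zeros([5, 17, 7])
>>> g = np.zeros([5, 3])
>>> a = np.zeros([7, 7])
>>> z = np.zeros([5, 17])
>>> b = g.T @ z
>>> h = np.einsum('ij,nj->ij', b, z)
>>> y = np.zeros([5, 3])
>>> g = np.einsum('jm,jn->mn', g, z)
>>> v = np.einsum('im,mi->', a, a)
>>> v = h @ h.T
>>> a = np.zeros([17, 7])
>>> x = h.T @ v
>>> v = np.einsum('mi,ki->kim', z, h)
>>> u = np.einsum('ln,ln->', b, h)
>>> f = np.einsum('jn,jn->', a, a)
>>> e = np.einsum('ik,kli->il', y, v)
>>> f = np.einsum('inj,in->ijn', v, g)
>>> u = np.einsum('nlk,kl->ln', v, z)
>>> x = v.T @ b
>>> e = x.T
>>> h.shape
(3, 17)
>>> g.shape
(3, 17)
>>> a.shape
(17, 7)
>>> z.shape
(5, 17)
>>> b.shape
(3, 17)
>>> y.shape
(5, 3)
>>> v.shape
(3, 17, 5)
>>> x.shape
(5, 17, 17)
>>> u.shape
(17, 3)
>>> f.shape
(3, 5, 17)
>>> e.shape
(17, 17, 5)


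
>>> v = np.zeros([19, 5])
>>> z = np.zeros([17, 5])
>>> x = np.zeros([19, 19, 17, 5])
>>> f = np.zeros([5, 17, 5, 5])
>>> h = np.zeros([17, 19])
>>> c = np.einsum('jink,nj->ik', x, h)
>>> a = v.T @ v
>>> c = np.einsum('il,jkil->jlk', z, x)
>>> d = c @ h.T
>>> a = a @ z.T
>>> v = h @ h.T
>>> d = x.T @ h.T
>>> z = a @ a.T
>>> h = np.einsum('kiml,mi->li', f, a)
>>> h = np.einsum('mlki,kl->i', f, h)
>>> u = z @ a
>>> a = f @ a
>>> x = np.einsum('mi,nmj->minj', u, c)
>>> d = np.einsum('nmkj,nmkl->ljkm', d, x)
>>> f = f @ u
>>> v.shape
(17, 17)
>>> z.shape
(5, 5)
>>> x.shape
(5, 17, 19, 19)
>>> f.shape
(5, 17, 5, 17)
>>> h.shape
(5,)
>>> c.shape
(19, 5, 19)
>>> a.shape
(5, 17, 5, 17)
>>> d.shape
(19, 17, 19, 17)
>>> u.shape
(5, 17)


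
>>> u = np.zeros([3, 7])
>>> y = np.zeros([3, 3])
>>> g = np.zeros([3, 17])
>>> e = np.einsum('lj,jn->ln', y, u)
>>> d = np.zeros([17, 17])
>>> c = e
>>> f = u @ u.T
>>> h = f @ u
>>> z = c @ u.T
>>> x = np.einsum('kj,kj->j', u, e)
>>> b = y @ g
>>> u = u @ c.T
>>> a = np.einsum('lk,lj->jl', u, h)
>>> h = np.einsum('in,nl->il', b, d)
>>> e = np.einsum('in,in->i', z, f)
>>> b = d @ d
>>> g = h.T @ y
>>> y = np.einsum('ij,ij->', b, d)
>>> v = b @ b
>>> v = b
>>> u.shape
(3, 3)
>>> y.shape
()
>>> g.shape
(17, 3)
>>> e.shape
(3,)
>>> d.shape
(17, 17)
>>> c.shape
(3, 7)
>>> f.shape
(3, 3)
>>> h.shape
(3, 17)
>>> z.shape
(3, 3)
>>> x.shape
(7,)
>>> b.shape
(17, 17)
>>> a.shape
(7, 3)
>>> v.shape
(17, 17)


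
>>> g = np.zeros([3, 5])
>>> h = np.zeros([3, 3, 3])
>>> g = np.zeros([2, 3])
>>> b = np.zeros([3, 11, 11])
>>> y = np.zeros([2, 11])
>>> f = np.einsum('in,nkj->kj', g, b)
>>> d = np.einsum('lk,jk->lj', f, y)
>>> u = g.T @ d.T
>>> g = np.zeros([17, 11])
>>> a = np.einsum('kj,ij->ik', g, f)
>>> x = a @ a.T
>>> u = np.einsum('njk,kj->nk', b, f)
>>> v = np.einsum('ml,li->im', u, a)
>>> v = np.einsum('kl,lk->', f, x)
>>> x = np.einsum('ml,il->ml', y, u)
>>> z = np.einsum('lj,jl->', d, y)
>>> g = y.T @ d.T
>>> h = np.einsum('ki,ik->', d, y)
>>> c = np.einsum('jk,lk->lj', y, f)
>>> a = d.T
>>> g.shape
(11, 11)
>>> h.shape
()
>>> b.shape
(3, 11, 11)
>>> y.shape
(2, 11)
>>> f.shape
(11, 11)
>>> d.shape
(11, 2)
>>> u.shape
(3, 11)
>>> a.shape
(2, 11)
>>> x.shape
(2, 11)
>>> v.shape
()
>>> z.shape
()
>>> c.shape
(11, 2)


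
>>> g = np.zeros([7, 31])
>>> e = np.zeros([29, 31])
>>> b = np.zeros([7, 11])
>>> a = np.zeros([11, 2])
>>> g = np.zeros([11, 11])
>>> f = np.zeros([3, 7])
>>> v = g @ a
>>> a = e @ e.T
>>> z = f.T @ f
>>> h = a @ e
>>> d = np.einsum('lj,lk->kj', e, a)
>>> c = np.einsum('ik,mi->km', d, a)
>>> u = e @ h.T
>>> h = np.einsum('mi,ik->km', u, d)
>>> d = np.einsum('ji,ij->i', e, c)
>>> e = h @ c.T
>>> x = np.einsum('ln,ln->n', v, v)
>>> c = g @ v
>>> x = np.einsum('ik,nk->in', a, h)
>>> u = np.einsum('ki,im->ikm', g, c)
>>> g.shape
(11, 11)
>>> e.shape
(31, 31)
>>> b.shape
(7, 11)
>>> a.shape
(29, 29)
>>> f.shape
(3, 7)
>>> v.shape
(11, 2)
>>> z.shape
(7, 7)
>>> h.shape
(31, 29)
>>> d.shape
(31,)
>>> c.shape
(11, 2)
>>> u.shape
(11, 11, 2)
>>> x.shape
(29, 31)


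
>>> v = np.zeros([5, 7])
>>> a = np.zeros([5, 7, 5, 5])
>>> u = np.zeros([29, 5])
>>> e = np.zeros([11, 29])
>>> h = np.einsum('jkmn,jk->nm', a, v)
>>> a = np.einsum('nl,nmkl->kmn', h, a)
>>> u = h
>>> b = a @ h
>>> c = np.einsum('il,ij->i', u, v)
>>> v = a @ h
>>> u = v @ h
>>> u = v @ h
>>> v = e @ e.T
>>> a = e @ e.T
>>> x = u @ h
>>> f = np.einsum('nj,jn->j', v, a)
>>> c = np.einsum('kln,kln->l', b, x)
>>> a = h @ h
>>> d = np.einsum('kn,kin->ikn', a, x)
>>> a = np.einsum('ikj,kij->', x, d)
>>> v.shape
(11, 11)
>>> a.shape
()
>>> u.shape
(5, 7, 5)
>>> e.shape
(11, 29)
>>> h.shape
(5, 5)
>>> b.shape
(5, 7, 5)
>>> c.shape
(7,)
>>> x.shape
(5, 7, 5)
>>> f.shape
(11,)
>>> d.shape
(7, 5, 5)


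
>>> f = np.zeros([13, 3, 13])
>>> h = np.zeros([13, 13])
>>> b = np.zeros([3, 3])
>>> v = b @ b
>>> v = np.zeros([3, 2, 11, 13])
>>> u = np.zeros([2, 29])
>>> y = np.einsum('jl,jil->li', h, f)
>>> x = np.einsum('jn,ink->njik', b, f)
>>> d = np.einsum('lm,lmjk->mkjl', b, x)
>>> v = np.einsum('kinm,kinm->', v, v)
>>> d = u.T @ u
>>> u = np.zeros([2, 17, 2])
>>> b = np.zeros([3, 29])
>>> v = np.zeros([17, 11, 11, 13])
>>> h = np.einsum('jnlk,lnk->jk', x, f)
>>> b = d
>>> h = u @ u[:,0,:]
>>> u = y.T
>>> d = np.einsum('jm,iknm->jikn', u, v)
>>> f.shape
(13, 3, 13)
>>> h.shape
(2, 17, 2)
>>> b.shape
(29, 29)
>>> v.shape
(17, 11, 11, 13)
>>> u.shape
(3, 13)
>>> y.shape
(13, 3)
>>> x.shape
(3, 3, 13, 13)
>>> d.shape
(3, 17, 11, 11)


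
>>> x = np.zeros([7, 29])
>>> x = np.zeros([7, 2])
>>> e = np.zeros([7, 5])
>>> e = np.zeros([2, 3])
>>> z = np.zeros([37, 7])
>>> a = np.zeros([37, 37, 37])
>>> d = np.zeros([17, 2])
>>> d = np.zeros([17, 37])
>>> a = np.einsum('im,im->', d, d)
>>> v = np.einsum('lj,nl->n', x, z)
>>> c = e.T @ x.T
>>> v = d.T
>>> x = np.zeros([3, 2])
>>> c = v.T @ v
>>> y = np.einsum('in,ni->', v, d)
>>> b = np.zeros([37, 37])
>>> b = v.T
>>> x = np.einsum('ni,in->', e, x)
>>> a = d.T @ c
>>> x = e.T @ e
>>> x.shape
(3, 3)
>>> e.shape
(2, 3)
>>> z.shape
(37, 7)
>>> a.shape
(37, 17)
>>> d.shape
(17, 37)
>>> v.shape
(37, 17)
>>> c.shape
(17, 17)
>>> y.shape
()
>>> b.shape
(17, 37)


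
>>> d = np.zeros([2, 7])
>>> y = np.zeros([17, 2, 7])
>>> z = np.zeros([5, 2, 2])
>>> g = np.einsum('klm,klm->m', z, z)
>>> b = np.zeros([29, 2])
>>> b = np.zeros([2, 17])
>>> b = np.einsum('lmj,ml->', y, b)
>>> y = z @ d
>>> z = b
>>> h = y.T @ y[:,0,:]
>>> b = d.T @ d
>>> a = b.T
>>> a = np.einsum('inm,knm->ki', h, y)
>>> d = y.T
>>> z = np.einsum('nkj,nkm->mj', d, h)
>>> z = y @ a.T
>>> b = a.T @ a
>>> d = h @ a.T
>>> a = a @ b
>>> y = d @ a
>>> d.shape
(7, 2, 5)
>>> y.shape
(7, 2, 7)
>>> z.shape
(5, 2, 5)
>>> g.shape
(2,)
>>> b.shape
(7, 7)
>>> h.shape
(7, 2, 7)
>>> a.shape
(5, 7)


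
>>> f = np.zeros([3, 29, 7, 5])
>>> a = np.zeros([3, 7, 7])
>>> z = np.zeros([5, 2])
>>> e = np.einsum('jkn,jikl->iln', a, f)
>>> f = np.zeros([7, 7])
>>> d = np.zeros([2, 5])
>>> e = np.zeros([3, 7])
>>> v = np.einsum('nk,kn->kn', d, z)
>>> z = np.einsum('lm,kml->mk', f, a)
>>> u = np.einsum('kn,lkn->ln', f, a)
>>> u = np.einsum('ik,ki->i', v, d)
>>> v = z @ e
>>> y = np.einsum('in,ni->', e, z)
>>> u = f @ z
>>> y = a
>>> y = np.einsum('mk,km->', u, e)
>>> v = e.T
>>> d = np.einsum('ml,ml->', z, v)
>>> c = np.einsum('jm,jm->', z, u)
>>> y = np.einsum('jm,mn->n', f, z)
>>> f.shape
(7, 7)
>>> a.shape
(3, 7, 7)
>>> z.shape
(7, 3)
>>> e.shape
(3, 7)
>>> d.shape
()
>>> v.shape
(7, 3)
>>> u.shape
(7, 3)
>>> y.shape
(3,)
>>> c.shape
()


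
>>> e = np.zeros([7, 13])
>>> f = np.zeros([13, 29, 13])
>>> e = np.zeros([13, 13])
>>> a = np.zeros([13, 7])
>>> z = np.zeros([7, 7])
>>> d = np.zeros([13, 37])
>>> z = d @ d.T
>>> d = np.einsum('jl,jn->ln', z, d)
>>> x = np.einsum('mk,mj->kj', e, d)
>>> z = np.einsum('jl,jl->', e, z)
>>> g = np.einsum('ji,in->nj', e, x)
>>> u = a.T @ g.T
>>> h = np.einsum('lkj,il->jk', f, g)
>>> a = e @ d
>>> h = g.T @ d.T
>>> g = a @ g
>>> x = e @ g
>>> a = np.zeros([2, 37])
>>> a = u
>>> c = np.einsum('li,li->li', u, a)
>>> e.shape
(13, 13)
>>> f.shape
(13, 29, 13)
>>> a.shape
(7, 37)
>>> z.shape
()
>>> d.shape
(13, 37)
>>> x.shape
(13, 13)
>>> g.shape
(13, 13)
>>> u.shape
(7, 37)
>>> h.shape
(13, 13)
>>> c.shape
(7, 37)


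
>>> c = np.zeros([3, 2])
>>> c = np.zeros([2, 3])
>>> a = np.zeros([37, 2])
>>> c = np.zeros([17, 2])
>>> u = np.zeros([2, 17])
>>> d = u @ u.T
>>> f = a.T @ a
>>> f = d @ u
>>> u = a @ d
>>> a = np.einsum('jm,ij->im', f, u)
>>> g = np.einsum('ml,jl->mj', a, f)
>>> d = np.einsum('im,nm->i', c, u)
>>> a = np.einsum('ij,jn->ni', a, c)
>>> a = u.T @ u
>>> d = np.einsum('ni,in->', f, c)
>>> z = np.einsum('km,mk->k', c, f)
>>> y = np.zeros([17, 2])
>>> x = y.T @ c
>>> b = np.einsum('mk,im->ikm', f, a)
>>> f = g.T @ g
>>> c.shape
(17, 2)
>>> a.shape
(2, 2)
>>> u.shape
(37, 2)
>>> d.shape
()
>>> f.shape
(2, 2)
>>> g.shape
(37, 2)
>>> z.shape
(17,)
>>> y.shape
(17, 2)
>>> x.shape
(2, 2)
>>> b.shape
(2, 17, 2)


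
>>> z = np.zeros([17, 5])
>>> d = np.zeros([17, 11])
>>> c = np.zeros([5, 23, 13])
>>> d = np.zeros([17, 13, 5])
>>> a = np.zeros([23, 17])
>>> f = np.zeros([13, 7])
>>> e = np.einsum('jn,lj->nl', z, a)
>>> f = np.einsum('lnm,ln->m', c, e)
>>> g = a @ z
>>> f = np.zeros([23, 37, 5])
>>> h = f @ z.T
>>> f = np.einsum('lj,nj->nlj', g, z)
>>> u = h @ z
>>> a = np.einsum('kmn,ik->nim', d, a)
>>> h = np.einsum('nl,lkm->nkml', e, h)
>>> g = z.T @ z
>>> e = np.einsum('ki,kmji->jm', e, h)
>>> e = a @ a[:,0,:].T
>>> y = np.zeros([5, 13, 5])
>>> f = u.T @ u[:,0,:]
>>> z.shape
(17, 5)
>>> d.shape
(17, 13, 5)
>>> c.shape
(5, 23, 13)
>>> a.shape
(5, 23, 13)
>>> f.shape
(5, 37, 5)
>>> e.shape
(5, 23, 5)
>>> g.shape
(5, 5)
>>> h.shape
(5, 37, 17, 23)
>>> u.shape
(23, 37, 5)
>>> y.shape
(5, 13, 5)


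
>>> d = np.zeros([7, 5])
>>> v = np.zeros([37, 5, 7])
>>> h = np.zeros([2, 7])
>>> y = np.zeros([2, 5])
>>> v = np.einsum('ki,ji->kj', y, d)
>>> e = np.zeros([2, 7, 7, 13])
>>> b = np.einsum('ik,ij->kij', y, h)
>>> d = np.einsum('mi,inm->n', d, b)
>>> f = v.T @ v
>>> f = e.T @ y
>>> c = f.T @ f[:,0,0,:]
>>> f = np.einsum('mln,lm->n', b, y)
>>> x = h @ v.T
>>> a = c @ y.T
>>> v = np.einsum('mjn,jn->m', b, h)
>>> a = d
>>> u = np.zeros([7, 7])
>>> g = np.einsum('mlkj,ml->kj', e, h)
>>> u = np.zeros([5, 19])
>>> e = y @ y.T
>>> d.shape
(2,)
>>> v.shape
(5,)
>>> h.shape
(2, 7)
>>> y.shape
(2, 5)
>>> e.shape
(2, 2)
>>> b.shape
(5, 2, 7)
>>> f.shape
(7,)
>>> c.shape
(5, 7, 7, 5)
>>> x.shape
(2, 2)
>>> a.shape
(2,)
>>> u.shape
(5, 19)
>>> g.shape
(7, 13)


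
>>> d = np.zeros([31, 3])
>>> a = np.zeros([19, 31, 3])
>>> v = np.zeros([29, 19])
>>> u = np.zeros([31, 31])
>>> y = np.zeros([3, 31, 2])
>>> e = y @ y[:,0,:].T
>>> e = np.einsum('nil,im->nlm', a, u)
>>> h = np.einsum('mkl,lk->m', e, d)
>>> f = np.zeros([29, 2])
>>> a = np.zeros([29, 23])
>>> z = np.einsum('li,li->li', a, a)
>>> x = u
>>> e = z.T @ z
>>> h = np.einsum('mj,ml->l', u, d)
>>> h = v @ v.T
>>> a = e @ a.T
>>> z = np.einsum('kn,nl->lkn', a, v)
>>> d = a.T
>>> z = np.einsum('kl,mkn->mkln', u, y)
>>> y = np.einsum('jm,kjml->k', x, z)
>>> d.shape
(29, 23)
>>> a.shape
(23, 29)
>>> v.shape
(29, 19)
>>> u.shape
(31, 31)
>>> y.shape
(3,)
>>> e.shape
(23, 23)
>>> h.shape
(29, 29)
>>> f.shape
(29, 2)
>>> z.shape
(3, 31, 31, 2)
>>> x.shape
(31, 31)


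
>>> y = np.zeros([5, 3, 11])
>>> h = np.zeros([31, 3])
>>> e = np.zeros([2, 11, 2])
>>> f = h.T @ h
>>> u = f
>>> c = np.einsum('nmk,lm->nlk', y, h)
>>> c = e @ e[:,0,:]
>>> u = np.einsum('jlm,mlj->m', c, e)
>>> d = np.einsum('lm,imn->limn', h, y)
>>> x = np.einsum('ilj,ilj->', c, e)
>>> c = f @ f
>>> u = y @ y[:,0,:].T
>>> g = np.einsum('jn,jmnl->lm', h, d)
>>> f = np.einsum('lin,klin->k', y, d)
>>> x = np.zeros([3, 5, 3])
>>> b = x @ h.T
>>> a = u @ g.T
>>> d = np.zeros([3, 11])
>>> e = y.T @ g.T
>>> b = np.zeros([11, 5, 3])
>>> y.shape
(5, 3, 11)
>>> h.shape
(31, 3)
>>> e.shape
(11, 3, 11)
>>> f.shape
(31,)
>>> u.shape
(5, 3, 5)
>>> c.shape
(3, 3)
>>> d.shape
(3, 11)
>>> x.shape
(3, 5, 3)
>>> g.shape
(11, 5)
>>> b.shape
(11, 5, 3)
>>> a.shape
(5, 3, 11)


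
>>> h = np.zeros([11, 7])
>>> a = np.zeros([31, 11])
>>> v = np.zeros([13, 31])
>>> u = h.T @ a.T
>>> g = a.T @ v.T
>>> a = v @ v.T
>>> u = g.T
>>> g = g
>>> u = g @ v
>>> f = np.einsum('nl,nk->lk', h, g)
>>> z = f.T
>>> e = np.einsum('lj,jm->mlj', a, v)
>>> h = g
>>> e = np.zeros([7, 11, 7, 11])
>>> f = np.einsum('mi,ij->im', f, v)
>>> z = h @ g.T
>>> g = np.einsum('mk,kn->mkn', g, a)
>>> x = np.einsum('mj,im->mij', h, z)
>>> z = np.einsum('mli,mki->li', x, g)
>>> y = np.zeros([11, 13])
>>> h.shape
(11, 13)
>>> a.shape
(13, 13)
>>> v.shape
(13, 31)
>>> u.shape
(11, 31)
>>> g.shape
(11, 13, 13)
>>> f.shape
(13, 7)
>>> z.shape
(11, 13)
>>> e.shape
(7, 11, 7, 11)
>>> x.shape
(11, 11, 13)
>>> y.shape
(11, 13)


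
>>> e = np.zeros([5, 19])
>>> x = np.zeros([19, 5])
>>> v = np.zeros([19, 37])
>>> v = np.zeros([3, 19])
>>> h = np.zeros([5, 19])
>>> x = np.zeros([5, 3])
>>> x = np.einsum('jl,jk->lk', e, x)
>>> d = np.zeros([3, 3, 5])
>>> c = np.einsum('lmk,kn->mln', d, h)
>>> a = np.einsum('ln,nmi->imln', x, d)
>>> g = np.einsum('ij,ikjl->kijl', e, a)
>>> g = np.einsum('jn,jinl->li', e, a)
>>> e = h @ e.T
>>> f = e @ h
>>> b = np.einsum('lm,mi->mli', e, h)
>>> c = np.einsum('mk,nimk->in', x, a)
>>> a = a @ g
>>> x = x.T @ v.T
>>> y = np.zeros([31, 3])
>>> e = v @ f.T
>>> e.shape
(3, 5)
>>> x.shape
(3, 3)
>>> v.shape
(3, 19)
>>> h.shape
(5, 19)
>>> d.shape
(3, 3, 5)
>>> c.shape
(3, 5)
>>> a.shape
(5, 3, 19, 3)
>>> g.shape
(3, 3)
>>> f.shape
(5, 19)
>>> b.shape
(5, 5, 19)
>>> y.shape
(31, 3)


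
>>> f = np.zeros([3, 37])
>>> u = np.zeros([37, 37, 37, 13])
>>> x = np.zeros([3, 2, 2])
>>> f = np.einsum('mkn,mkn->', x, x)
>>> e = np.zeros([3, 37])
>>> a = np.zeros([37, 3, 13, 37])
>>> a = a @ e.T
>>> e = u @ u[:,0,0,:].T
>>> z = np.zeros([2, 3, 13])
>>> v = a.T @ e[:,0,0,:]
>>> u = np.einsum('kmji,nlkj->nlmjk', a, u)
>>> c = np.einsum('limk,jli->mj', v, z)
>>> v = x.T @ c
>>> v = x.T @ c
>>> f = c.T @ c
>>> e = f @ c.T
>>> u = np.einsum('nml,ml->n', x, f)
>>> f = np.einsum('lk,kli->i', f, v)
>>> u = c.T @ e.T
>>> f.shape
(2,)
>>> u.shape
(2, 2)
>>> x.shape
(3, 2, 2)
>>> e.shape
(2, 3)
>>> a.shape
(37, 3, 13, 3)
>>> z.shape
(2, 3, 13)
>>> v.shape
(2, 2, 2)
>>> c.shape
(3, 2)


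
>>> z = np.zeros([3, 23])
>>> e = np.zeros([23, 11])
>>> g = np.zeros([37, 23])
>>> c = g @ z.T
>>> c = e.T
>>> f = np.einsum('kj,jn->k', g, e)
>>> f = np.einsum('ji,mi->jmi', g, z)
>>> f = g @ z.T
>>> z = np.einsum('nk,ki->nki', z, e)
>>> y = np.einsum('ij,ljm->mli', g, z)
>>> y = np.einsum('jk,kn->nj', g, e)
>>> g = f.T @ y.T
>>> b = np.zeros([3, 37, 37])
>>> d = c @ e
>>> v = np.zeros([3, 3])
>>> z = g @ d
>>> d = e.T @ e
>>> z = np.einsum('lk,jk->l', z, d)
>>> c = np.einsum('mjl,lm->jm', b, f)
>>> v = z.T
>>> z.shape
(3,)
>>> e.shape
(23, 11)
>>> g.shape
(3, 11)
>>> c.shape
(37, 3)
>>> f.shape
(37, 3)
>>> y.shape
(11, 37)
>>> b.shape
(3, 37, 37)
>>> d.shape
(11, 11)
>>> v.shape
(3,)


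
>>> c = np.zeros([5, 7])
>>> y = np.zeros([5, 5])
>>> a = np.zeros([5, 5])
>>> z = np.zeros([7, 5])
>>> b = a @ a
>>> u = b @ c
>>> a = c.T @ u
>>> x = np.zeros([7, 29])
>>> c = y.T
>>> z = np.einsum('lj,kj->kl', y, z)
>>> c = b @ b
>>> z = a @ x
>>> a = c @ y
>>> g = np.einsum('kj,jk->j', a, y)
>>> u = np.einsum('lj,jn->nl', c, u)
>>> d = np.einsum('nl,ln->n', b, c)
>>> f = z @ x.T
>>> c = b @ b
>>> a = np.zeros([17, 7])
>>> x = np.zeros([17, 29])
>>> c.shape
(5, 5)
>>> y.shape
(5, 5)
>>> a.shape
(17, 7)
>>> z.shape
(7, 29)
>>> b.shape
(5, 5)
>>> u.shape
(7, 5)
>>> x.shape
(17, 29)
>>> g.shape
(5,)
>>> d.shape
(5,)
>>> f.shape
(7, 7)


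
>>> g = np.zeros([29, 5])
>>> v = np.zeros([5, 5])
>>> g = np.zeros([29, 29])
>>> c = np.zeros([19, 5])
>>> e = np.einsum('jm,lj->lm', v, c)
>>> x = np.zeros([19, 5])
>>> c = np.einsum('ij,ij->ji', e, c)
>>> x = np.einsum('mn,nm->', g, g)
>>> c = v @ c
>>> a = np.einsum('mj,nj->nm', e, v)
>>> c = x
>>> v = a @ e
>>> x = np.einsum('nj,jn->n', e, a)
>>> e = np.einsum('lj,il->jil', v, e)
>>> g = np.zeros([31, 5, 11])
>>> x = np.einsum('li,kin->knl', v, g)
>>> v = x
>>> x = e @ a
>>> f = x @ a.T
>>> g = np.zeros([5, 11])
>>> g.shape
(5, 11)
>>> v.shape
(31, 11, 5)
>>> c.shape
()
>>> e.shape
(5, 19, 5)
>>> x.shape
(5, 19, 19)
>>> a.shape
(5, 19)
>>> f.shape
(5, 19, 5)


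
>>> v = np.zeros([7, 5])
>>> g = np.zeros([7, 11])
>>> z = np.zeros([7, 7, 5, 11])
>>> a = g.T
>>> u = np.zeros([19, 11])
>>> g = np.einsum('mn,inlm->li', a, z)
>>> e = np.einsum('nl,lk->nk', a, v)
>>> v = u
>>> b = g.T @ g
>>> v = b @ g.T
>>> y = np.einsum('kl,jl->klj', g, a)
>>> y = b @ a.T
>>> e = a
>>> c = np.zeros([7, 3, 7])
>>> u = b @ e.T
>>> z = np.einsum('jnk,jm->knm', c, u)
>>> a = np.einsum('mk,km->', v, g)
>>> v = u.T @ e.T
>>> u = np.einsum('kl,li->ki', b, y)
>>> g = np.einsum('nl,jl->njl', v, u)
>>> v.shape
(11, 11)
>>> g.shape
(11, 7, 11)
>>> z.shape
(7, 3, 11)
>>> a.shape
()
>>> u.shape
(7, 11)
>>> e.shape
(11, 7)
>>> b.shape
(7, 7)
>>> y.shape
(7, 11)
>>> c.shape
(7, 3, 7)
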